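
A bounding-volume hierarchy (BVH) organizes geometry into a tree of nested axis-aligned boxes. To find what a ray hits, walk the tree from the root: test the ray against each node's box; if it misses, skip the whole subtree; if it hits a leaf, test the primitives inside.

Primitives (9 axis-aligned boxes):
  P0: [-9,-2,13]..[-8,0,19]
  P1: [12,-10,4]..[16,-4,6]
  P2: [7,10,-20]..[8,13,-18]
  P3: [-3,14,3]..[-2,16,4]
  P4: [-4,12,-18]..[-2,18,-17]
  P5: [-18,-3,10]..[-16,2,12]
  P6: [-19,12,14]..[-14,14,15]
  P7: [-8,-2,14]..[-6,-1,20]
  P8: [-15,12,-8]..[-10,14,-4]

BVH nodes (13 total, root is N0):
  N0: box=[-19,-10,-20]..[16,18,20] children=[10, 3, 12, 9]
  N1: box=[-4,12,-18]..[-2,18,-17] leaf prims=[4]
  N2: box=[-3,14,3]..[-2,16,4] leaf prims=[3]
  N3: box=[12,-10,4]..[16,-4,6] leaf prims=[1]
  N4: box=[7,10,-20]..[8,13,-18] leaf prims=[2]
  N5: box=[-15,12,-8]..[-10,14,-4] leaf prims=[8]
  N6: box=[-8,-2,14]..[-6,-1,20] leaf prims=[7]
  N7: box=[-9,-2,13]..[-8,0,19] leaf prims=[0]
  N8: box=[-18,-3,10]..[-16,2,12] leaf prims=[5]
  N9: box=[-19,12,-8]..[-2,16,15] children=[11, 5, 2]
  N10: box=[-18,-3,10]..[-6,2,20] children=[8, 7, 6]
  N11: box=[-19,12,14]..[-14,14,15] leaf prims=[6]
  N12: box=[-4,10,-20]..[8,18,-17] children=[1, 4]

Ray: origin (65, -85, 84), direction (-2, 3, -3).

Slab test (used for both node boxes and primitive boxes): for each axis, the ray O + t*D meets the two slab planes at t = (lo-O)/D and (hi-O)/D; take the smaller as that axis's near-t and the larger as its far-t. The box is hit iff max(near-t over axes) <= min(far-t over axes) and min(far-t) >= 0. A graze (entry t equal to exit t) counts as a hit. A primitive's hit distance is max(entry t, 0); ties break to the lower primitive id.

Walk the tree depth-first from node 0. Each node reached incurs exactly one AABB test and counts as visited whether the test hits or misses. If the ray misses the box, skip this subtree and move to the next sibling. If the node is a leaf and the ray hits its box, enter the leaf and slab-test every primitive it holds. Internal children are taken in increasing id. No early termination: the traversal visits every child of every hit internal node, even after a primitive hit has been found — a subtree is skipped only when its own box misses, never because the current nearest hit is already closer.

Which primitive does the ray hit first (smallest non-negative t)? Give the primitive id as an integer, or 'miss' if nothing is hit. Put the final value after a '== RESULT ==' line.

Walk:
N0 x:[49/2,42] y:[25,103/3] z:[64/3,104/3] -> hit [25,103/3], descend [3, 9, 10, 12]
  N3 x:[49/2,53/2] y:[25,27] z:[26,80/3] -> hit [26,53/2] leaf, test {P1@t=26}
  N9 x:[67/2,42] y:[97/3,101/3] z:[23,92/3] -> miss, prune
  N10 x:[71/2,83/2] y:[82/3,29] z:[64/3,74/3] -> miss, prune
  N12 x:[57/2,69/2] y:[95/3,103/3] z:[101/3,104/3] -> hit [101/3,103/3], descend [1, 4]
    N1 x:[67/2,69/2] y:[97/3,103/3] z:[101/3,34] -> hit [101/3,34] leaf, test {P4@t=101/3}
    N4 x:[57/2,29] y:[95/3,98/3] z:[34,104/3] -> miss, prune

Summary -> nodes [0, 3, 9, 10, 12, 1, 4]; box-tests=7; leaf-entries=2; first=P1

== RESULT ==
1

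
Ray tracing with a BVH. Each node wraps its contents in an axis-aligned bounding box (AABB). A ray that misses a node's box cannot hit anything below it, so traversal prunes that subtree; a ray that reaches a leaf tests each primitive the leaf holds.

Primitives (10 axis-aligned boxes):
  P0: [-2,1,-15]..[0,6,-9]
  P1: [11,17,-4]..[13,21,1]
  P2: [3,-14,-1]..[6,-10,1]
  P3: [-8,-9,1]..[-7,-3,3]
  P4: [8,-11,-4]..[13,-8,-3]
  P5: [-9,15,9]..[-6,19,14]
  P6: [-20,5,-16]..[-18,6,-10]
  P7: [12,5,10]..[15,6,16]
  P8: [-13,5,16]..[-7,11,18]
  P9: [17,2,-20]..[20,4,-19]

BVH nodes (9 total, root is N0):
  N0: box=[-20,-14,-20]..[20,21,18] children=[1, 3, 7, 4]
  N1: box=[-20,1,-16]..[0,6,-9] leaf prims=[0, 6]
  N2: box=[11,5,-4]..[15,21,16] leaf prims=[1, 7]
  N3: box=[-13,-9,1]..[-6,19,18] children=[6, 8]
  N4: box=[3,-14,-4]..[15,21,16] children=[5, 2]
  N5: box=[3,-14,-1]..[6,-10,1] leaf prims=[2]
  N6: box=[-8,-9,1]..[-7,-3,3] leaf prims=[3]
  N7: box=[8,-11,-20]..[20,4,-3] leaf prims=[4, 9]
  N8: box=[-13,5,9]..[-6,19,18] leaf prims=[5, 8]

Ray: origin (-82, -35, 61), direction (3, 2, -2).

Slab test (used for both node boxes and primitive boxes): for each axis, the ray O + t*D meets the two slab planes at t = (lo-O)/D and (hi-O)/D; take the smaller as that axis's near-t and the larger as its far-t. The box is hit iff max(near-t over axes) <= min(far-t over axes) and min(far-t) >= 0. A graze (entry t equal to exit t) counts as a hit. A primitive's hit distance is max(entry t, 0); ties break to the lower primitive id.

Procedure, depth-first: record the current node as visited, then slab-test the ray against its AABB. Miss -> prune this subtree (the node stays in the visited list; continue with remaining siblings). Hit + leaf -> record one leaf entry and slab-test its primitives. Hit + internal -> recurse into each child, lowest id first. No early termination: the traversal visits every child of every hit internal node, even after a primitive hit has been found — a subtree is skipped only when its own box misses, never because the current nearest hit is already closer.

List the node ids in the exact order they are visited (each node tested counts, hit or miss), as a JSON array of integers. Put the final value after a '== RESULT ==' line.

Trace the traversal:
N0 x:[62/3,34] y:[21/2,28] z:[43/2,81/2] -> hit [43/2,28], descend [1, 3, 4, 7]
  N1 x:[62/3,82/3] y:[18,41/2] z:[35,77/2] -> miss, prune
  N3 x:[23,76/3] y:[13,27] z:[43/2,30] -> hit [23,76/3], descend [6, 8]
    N6 x:[74/3,25] y:[13,16] z:[29,30] -> miss, prune
    N8 x:[23,76/3] y:[20,27] z:[43/2,26] -> hit [23,76/3] leaf, test {P5@t=25, P8(miss)}
  N4 x:[85/3,97/3] y:[21/2,28] z:[45/2,65/2] -> miss, prune
  N7 x:[30,34] y:[12,39/2] z:[32,81/2] -> miss, prune

Summary -> nodes [0, 1, 3, 6, 8, 4, 7]; box-tests=7; leaf-entries=1; first=P5

== RESULT ==
[0, 1, 3, 6, 8, 4, 7]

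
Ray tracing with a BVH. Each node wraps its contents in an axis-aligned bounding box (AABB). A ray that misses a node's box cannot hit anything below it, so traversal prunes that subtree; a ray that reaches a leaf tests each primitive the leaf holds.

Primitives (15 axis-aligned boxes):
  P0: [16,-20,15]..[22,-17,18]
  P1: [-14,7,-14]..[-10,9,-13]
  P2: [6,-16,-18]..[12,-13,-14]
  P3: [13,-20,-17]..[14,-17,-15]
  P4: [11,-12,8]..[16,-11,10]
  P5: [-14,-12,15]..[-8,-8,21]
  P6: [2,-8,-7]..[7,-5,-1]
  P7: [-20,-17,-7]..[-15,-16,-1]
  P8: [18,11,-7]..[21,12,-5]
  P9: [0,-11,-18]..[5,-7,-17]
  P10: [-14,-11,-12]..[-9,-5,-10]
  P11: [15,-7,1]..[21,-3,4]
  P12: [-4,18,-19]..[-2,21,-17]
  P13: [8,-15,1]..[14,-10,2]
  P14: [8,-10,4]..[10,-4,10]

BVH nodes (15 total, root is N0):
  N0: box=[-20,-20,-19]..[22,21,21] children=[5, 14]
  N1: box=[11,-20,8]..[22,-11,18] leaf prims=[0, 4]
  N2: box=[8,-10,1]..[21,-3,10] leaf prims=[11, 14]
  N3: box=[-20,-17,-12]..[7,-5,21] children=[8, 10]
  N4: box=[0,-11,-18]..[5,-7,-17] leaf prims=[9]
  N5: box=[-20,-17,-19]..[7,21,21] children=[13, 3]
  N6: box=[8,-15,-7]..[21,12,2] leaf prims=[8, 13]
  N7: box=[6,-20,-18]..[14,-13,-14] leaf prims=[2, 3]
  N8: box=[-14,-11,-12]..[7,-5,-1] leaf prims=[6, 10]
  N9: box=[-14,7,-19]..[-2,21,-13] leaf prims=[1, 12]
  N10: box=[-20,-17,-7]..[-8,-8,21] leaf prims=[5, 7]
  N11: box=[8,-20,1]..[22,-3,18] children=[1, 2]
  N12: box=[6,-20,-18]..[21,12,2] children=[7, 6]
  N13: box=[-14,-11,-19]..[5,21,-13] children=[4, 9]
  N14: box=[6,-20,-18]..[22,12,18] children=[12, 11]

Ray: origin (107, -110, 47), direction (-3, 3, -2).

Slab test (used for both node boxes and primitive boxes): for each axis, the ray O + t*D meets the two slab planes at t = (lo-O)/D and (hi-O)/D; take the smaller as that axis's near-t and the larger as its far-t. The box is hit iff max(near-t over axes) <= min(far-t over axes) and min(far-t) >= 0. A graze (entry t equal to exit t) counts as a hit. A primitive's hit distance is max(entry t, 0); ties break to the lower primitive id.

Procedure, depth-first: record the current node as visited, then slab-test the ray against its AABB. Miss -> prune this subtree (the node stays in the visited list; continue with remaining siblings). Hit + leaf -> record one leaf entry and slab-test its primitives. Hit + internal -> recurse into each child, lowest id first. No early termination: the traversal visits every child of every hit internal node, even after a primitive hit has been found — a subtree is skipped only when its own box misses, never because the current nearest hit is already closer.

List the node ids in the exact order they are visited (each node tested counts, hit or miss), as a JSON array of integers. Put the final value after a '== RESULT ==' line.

Walk:
N0 x:[85/3,127/3] y:[30,131/3] z:[13,33] -> hit [30,33], descend [5, 14]
  N5 x:[100/3,127/3] y:[31,131/3] z:[13,33] -> miss, prune
  N14 x:[85/3,101/3] y:[30,122/3] z:[29/2,65/2] -> hit [30,65/2], descend [11, 12]
    N11 x:[85/3,33] y:[30,107/3] z:[29/2,23] -> miss, prune
    N12 x:[86/3,101/3] y:[30,122/3] z:[45/2,65/2] -> hit [30,65/2], descend [6, 7]
      N6 x:[86/3,33] y:[95/3,122/3] z:[45/2,27] -> miss, prune
      N7 x:[31,101/3] y:[30,97/3] z:[61/2,65/2] -> hit [31,97/3] leaf, test {P2@t=95/3, P3@t=31}

Visited [0, 5, 14, 11, 12, 6, 7]. Tests: 7 box, 1 leaf. Nearest: P3.

== RESULT ==
[0, 5, 14, 11, 12, 6, 7]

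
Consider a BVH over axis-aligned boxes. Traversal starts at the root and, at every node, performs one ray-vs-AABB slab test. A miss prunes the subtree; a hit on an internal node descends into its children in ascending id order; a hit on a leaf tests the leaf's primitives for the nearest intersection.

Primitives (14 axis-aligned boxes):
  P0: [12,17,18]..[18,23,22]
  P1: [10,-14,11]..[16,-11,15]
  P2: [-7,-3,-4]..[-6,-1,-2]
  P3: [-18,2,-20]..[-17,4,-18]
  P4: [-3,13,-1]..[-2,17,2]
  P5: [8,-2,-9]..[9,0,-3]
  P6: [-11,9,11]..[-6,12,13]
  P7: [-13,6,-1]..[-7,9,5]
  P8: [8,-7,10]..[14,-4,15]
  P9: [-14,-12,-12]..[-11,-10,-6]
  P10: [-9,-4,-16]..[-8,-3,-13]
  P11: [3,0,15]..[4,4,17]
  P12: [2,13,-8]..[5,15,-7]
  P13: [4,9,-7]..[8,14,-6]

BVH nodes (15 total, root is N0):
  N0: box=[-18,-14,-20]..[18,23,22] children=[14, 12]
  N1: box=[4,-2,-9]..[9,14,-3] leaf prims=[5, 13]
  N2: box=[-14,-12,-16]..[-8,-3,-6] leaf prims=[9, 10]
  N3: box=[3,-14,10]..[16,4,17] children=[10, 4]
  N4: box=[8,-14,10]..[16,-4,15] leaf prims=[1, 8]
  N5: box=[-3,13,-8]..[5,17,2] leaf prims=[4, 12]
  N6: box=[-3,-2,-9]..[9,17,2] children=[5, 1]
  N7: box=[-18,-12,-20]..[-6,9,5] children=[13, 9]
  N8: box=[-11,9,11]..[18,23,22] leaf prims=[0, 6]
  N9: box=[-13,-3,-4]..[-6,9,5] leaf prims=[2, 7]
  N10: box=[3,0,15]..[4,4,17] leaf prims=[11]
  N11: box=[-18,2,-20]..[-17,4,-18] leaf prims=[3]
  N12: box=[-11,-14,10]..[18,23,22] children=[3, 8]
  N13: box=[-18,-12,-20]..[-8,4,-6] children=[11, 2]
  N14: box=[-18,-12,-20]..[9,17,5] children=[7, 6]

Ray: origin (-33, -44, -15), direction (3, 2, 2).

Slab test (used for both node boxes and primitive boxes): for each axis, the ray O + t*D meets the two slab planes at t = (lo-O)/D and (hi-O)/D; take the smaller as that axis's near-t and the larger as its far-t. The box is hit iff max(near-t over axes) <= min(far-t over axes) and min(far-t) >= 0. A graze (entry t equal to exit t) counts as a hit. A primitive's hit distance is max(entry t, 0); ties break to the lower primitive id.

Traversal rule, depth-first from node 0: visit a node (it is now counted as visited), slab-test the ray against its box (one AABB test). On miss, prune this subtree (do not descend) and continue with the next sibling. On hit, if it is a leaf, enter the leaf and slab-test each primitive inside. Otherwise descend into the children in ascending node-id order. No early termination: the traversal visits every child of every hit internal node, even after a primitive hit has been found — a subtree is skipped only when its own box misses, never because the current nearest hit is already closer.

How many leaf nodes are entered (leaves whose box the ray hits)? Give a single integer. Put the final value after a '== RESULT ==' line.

Traverse from the root:
N0 x:[5,17] y:[15,67/2] z:[-5/2,37/2] -> hit [15,17], descend [12, 14]
  N12 x:[22/3,17] y:[15,67/2] z:[25/2,37/2] -> hit [15,17], descend [3, 8]
    N3 x:[12,49/3] y:[15,24] z:[25/2,16] -> hit [15,16], descend [4, 10]
      N4 x:[41/3,49/3] y:[15,20] z:[25/2,15] -> hit [15,15] leaf, test {P1@t=15, P8(miss)}
      N10 x:[12,37/3] y:[22,24] z:[15,16] -> miss, prune
    N8 x:[22/3,17] y:[53/2,67/2] z:[13,37/2] -> miss, prune
  N14 x:[5,14] y:[16,61/2] z:[-5/2,10] -> miss, prune

order=[0, 12, 3, 4, 10, 8, 14]  |boxes|=7  |leaves|=1  hit=P1

== RESULT ==
1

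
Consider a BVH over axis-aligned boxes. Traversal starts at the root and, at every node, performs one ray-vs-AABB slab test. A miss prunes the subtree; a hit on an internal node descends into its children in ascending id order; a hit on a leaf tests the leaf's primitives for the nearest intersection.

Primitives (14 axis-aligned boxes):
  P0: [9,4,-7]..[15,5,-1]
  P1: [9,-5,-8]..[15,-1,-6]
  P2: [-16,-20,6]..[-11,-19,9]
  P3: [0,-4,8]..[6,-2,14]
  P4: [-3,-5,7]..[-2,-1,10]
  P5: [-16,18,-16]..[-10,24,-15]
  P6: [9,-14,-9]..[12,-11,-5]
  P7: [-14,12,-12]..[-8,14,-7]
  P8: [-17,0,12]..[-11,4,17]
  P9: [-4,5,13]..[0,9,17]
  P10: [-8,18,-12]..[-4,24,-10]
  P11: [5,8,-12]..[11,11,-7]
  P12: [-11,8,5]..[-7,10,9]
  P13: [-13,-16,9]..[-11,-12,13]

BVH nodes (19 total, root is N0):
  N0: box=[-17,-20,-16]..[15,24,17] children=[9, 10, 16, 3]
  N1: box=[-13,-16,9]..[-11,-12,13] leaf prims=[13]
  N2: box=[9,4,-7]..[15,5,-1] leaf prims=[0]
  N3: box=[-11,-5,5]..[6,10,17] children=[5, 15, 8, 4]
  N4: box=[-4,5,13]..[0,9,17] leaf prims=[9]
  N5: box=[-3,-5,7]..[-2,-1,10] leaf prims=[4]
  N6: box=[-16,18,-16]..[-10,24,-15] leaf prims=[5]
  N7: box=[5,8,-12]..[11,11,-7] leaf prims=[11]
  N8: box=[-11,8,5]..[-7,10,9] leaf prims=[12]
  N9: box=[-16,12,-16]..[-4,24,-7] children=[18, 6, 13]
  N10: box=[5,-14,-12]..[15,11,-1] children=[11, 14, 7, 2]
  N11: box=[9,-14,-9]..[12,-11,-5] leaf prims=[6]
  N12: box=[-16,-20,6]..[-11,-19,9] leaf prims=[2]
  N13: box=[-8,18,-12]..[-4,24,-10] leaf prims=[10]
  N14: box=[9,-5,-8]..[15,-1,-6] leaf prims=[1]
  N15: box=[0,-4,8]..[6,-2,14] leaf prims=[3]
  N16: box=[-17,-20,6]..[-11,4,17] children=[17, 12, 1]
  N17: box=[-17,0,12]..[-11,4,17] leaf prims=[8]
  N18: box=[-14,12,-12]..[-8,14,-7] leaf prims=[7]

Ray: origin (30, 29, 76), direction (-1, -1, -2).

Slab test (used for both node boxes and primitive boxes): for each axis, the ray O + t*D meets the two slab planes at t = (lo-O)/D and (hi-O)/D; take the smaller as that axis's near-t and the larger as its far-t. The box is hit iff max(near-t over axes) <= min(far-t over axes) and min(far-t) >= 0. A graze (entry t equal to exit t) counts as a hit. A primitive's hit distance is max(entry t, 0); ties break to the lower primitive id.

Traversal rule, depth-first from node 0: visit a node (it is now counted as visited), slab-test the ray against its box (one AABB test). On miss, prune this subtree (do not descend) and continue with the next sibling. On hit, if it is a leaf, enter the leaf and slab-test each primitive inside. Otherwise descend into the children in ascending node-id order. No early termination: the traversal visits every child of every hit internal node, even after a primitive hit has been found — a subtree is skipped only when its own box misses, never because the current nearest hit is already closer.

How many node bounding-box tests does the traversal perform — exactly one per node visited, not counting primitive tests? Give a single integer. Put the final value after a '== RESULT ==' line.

Walk:
N0 x:[15,47] y:[5,49] z:[59/2,46] -> hit [59/2,46], descend [3, 9, 10, 16]
  N3 x:[24,41] y:[19,34] z:[59/2,71/2] -> hit [59/2,34], descend [4, 5, 8, 15]
    N4 x:[30,34] y:[20,24] z:[59/2,63/2] -> miss, prune
    N5 x:[32,33] y:[30,34] z:[33,69/2] -> hit [33,33] leaf, test {P4@t=33}
    N8 x:[37,41] y:[19,21] z:[67/2,71/2] -> miss, prune
    N15 x:[24,30] y:[31,33] z:[31,34] -> miss, prune
  N9 x:[34,46] y:[5,17] z:[83/2,46] -> miss, prune
  N10 x:[15,25] y:[18,43] z:[77/2,44] -> miss, prune
  N16 x:[41,47] y:[25,49] z:[59/2,35] -> miss, prune

9 AABB tests over nodes [0, 3, 4, 5, 8, 15, 9, 10, 16]; 1 leaf entered; closest P4.

== RESULT ==
9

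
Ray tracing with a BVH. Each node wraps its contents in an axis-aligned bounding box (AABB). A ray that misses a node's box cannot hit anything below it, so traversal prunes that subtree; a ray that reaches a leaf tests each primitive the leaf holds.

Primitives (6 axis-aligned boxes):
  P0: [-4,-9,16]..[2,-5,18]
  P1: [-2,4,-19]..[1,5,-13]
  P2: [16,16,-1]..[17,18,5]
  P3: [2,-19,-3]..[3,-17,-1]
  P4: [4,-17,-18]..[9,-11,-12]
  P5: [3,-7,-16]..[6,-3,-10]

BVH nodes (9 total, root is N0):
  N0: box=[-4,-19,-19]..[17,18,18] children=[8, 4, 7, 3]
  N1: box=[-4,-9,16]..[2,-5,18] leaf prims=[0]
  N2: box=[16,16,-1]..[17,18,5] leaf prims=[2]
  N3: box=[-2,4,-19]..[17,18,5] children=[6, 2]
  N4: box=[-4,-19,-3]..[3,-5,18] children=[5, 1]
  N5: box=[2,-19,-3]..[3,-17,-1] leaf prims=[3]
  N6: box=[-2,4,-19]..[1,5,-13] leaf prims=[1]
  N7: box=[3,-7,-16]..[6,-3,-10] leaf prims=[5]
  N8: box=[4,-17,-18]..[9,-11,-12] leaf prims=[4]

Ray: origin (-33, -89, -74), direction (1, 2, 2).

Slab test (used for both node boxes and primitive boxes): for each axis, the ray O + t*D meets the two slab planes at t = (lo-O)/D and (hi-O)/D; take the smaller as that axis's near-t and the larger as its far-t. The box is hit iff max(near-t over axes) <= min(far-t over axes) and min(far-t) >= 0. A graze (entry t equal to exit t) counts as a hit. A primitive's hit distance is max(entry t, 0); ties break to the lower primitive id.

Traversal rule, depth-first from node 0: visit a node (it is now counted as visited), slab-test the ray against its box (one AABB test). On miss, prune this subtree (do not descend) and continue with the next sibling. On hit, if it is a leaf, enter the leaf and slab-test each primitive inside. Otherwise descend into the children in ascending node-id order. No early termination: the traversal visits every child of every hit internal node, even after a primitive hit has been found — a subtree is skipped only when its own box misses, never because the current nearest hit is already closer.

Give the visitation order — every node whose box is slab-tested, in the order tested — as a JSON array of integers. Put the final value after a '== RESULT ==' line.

Walk:
N0 x:[29,50] y:[35,107/2] z:[55/2,46] -> hit [35,46], descend [3, 4, 7, 8]
  N3 x:[31,50] y:[93/2,107/2] z:[55/2,79/2] -> miss, prune
  N4 x:[29,36] y:[35,42] z:[71/2,46] -> hit [71/2,36], descend [1, 5]
    N1 x:[29,35] y:[40,42] z:[45,46] -> miss, prune
    N5 x:[35,36] y:[35,36] z:[71/2,73/2] -> hit [71/2,36] leaf, test {P3@t=71/2}
  N7 x:[36,39] y:[41,43] z:[29,32] -> miss, prune
  N8 x:[37,42] y:[36,39] z:[28,31] -> miss, prune

Visited [0, 3, 4, 1, 5, 7, 8]. Tests: 7 box, 1 leaf. Nearest: P3.

== RESULT ==
[0, 3, 4, 1, 5, 7, 8]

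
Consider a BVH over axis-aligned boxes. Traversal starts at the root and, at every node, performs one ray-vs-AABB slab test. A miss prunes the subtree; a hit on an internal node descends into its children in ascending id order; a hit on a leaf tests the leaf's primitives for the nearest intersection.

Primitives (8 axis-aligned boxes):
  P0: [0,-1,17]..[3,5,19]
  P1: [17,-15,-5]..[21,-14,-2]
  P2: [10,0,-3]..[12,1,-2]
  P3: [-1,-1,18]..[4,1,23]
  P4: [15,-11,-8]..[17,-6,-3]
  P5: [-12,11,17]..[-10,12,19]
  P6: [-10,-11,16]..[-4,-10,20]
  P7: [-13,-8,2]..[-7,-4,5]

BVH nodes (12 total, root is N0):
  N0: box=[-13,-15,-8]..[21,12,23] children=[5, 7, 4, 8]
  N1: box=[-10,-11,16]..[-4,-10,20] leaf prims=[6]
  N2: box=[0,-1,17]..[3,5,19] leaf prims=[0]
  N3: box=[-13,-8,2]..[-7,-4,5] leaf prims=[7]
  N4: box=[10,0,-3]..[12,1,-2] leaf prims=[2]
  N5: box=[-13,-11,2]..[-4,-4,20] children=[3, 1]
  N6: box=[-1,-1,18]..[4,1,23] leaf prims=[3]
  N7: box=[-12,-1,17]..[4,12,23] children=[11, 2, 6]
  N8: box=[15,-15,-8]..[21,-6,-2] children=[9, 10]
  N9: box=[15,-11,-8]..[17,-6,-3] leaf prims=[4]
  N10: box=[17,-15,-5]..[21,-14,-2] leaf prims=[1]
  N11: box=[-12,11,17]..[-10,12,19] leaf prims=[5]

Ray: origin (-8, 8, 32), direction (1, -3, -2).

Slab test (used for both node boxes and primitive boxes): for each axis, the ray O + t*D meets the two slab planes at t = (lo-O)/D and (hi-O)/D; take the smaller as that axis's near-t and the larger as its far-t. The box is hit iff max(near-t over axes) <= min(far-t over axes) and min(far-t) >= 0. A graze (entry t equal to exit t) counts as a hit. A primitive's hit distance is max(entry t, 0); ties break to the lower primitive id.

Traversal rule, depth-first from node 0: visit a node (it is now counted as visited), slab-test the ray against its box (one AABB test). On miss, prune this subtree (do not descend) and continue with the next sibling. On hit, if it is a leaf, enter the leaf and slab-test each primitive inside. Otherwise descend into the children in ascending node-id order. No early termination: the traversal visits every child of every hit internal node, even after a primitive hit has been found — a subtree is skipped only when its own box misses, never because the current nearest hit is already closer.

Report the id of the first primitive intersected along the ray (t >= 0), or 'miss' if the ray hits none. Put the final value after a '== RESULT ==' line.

Trace the traversal:
N0 x:[-5,29] y:[-4/3,23/3] z:[9/2,20] -> hit [9/2,23/3], descend [4, 5, 7, 8]
  N4 x:[18,20] y:[7/3,8/3] z:[17,35/2] -> miss, prune
  N5 x:[-5,4] y:[4,19/3] z:[6,15] -> miss, prune
  N7 x:[-4,12] y:[-4/3,3] z:[9/2,15/2] -> miss, prune
  N8 x:[23,29] y:[14/3,23/3] z:[17,20] -> miss, prune

5 AABB tests over nodes [0, 4, 5, 7, 8]; 0 leaves entered; closest miss.

== RESULT ==
miss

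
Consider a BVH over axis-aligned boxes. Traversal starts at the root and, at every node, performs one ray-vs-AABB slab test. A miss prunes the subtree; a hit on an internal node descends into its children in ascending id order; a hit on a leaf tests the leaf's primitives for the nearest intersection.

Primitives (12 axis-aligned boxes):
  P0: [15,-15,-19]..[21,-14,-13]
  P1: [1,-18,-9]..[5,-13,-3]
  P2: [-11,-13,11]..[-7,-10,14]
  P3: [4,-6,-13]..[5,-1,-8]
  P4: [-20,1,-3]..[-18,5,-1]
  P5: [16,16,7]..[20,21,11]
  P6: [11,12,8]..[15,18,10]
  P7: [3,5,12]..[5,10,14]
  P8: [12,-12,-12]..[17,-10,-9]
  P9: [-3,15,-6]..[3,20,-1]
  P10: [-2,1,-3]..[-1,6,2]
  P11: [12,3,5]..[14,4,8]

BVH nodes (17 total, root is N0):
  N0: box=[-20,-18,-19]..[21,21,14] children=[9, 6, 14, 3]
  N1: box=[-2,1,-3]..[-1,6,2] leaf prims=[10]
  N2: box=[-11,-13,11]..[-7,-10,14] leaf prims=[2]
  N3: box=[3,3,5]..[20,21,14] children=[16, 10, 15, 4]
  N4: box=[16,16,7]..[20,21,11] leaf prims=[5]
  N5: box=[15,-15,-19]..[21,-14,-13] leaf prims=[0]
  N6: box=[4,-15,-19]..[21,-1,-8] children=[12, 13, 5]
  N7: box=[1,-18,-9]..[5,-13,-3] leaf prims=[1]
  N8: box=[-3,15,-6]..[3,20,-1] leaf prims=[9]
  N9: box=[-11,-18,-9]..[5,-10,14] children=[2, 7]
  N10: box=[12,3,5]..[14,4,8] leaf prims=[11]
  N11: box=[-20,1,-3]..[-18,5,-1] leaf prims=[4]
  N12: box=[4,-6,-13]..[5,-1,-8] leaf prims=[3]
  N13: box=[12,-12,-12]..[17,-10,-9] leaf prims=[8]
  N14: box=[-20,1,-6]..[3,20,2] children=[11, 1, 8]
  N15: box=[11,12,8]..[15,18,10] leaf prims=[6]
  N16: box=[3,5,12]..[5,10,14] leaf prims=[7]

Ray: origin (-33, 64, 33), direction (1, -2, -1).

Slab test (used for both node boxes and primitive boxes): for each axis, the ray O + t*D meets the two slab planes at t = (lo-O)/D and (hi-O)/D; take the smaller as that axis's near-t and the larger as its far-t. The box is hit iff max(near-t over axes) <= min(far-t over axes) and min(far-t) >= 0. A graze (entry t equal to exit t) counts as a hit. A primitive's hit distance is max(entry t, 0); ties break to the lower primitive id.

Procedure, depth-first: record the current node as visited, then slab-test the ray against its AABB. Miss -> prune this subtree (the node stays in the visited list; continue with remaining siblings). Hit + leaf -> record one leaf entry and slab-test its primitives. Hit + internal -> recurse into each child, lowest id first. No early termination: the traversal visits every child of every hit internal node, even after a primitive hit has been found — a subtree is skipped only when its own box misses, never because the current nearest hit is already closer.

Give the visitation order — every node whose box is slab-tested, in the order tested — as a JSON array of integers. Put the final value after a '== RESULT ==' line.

Trace the traversal:
N0 x:[13,54] y:[43/2,41] z:[19,52] -> hit [43/2,41], descend [3, 6, 9, 14]
  N3 x:[36,53] y:[43/2,61/2] z:[19,28] -> miss, prune
  N6 x:[37,54] y:[65/2,79/2] z:[41,52] -> miss, prune
  N9 x:[22,38] y:[37,41] z:[19,42] -> hit [37,38], descend [2, 7]
    N2 x:[22,26] y:[37,77/2] z:[19,22] -> miss, prune
    N7 x:[34,38] y:[77/2,41] z:[36,42] -> miss, prune
  N14 x:[13,36] y:[22,63/2] z:[31,39] -> hit [31,63/2], descend [1, 8, 11]
    N1 x:[31,32] y:[29,63/2] z:[31,36] -> hit [31,63/2] leaf, test {P10@t=31}
    N8 x:[30,36] y:[22,49/2] z:[34,39] -> miss, prune
    N11 x:[13,15] y:[59/2,63/2] z:[34,36] -> miss, prune

order=[0, 3, 6, 9, 2, 7, 14, 1, 8, 11]  |boxes|=10  |leaves|=1  hit=P10

== RESULT ==
[0, 3, 6, 9, 2, 7, 14, 1, 8, 11]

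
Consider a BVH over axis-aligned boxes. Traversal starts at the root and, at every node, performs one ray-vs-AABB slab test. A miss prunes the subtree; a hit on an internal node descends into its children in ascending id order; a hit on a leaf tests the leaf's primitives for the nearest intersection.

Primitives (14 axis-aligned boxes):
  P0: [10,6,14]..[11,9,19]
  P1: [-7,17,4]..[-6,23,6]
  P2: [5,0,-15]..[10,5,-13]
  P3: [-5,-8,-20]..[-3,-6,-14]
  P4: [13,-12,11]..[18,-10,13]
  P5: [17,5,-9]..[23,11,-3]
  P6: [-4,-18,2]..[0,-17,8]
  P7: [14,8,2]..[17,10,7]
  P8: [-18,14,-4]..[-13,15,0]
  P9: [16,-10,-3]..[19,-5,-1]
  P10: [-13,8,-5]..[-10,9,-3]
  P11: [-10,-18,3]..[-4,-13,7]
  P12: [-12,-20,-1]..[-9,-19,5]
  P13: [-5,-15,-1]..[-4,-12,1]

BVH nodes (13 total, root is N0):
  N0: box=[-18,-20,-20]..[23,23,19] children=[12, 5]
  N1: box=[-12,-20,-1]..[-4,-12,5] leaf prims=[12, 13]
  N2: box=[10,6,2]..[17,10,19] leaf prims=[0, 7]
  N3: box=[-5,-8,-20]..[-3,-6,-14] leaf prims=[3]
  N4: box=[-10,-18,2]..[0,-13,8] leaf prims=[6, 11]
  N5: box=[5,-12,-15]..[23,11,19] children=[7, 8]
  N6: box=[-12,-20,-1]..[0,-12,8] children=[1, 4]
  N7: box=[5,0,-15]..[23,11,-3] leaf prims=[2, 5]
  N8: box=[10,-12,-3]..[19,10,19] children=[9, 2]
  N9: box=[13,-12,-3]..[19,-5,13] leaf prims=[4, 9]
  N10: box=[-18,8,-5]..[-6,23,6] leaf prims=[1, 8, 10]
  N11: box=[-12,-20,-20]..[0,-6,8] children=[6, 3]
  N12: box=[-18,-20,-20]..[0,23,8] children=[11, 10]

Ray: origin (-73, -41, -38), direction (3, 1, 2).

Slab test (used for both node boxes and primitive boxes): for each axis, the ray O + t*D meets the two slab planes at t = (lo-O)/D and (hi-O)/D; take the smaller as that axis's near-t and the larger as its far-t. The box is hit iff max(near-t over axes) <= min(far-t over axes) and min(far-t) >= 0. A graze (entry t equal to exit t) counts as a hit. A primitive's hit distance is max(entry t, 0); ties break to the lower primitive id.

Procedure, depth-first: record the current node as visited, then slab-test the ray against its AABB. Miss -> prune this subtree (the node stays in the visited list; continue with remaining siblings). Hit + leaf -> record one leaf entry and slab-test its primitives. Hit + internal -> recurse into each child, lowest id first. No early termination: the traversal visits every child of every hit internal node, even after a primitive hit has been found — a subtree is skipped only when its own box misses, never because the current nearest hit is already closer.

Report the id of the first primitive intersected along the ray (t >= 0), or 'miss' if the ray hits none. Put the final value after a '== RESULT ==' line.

Trace the traversal:
N0 x:[55/3,32] y:[21,64] z:[9,57/2] -> hit [21,57/2], descend [5, 12]
  N5 x:[26,32] y:[29,52] z:[23/2,57/2] -> miss, prune
  N12 x:[55/3,73/3] y:[21,64] z:[9,23] -> hit [21,23], descend [10, 11]
    N10 x:[55/3,67/3] y:[49,64] z:[33/2,22] -> miss, prune
    N11 x:[61/3,73/3] y:[21,35] z:[9,23] -> hit [21,23], descend [3, 6]
      N3 x:[68/3,70/3] y:[33,35] z:[9,12] -> miss, prune
      N6 x:[61/3,73/3] y:[21,29] z:[37/2,23] -> hit [21,23], descend [1, 4]
        N1 x:[61/3,23] y:[21,29] z:[37/2,43/2] -> hit [21,43/2] leaf, test {P12@t=21, P13(miss)}
        N4 x:[21,73/3] y:[23,28] z:[20,23] -> hit [23,23] leaf, test {P6@t=23, P11(miss)}

9 AABB tests over nodes [0, 5, 12, 10, 11, 3, 6, 1, 4]; 2 leaves entered; closest P12.

== RESULT ==
12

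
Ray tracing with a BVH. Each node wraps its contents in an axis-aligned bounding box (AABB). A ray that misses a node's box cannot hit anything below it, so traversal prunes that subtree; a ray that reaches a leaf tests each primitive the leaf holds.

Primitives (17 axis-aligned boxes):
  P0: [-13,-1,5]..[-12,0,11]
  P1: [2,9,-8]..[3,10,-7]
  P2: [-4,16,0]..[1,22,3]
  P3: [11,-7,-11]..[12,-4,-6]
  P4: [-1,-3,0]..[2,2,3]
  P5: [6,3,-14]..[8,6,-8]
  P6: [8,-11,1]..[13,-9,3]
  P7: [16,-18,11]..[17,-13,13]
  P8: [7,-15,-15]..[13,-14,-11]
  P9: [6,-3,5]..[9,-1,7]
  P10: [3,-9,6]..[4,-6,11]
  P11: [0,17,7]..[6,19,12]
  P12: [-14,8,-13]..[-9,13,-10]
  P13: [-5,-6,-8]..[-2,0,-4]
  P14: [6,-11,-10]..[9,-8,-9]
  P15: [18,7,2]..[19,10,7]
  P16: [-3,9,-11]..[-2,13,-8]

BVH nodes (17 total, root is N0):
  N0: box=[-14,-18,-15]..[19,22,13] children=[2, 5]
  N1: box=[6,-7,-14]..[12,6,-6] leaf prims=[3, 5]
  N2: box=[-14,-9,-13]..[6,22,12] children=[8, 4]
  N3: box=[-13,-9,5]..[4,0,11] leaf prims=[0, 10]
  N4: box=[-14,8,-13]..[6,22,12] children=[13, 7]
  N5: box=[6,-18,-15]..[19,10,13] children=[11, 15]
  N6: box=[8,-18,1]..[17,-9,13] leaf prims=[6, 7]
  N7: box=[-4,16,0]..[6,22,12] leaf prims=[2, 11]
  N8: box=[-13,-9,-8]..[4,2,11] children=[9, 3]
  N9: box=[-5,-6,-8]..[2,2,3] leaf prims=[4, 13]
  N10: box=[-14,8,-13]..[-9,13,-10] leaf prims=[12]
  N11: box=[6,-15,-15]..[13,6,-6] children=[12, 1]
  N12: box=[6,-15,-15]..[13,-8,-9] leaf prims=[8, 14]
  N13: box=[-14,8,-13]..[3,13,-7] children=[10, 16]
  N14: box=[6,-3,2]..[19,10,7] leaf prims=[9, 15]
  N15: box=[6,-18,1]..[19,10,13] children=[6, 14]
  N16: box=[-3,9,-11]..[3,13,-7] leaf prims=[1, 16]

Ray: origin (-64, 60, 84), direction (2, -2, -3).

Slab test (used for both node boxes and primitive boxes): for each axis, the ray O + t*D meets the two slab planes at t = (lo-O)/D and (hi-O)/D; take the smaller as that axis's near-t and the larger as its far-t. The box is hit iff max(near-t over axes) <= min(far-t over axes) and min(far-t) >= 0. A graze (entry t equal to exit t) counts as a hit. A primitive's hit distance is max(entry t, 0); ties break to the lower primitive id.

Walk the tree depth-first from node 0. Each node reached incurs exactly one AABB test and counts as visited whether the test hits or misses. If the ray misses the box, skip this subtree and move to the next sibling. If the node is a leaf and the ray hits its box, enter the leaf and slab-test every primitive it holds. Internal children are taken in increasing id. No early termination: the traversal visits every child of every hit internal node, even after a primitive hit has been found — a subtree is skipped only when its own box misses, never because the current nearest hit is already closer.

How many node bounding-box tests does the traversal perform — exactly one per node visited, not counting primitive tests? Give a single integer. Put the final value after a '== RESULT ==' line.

Walk:
N0 x:[25,83/2] y:[19,39] z:[71/3,33] -> hit [25,33], descend [2, 5]
  N2 x:[25,35] y:[19,69/2] z:[24,97/3] -> hit [25,97/3], descend [4, 8]
    N4 x:[25,35] y:[19,26] z:[24,97/3] -> hit [25,26], descend [7, 13]
      N7 x:[30,35] y:[19,22] z:[24,28] -> miss, prune
      N13 x:[25,67/2] y:[47/2,26] z:[91/3,97/3] -> miss, prune
    N8 x:[51/2,34] y:[29,69/2] z:[73/3,92/3] -> hit [29,92/3], descend [3, 9]
      N3 x:[51/2,34] y:[30,69/2] z:[73/3,79/3] -> miss, prune
      N9 x:[59/2,33] y:[29,33] z:[27,92/3] -> hit [59/2,92/3] leaf, test {P4(miss), P13@t=30}
  N5 x:[35,83/2] y:[25,39] z:[71/3,33] -> miss, prune

9 AABB tests over nodes [0, 2, 4, 7, 13, 8, 3, 9, 5]; 1 leaf entered; closest P13.

== RESULT ==
9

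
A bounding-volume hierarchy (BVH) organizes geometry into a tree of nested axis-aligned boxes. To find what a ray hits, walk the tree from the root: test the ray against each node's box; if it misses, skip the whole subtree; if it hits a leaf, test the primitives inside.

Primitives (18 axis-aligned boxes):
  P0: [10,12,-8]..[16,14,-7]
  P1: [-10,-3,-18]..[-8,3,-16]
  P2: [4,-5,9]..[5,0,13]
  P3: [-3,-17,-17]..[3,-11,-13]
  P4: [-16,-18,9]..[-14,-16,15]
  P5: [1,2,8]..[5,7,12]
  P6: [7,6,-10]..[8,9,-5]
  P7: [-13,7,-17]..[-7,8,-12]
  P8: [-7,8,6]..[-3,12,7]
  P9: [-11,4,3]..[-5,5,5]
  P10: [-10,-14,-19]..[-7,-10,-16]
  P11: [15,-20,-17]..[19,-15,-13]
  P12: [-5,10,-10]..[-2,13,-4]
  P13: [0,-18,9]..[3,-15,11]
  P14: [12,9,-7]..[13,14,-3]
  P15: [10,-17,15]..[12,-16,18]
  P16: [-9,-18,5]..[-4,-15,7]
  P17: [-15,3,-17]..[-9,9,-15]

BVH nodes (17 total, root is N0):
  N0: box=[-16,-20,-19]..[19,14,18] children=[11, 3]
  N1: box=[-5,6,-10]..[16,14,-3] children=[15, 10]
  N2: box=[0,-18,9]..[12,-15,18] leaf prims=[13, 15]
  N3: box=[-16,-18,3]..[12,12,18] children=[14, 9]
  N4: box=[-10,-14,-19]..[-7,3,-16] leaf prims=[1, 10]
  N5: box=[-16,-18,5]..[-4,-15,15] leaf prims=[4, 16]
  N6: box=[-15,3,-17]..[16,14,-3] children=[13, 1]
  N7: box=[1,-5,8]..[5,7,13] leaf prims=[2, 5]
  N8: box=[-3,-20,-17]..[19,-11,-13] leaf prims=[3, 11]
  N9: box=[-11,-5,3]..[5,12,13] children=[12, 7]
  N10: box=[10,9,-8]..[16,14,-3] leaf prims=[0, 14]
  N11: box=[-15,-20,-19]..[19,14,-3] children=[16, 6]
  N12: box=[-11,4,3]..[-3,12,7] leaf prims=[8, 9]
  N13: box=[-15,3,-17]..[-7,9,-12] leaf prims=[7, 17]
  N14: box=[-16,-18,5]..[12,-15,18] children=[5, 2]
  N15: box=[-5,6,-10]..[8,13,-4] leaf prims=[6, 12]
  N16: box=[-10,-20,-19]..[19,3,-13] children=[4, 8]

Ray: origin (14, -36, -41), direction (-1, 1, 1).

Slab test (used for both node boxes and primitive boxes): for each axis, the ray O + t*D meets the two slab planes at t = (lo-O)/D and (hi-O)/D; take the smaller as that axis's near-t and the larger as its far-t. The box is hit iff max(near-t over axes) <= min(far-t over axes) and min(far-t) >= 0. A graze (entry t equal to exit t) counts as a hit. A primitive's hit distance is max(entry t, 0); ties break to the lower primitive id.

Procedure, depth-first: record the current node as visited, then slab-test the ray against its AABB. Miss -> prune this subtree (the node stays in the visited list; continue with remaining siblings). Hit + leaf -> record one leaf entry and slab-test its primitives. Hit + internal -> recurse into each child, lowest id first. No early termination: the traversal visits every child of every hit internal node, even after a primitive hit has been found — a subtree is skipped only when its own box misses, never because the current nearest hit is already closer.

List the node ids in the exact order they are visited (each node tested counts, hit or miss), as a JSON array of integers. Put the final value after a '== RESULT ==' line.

Trace the traversal:
N0 x:[-5,30] y:[16,50] z:[22,59] -> hit [22,30], descend [3, 11]
  N3 x:[2,30] y:[18,48] z:[44,59] -> miss, prune
  N11 x:[-5,29] y:[16,50] z:[22,38] -> hit [22,29], descend [6, 16]
    N6 x:[-2,29] y:[39,50] z:[24,38] -> miss, prune
    N16 x:[-5,24] y:[16,39] z:[22,28] -> hit [22,24], descend [4, 8]
      N4 x:[21,24] y:[22,39] z:[22,25] -> hit [22,24] leaf, test {P1(miss), P10@t=22}
      N8 x:[-5,17] y:[16,25] z:[24,28] -> miss, prune

Visited [0, 3, 11, 6, 16, 4, 8]. Tests: 7 box, 1 leaf. Nearest: P10.

== RESULT ==
[0, 3, 11, 6, 16, 4, 8]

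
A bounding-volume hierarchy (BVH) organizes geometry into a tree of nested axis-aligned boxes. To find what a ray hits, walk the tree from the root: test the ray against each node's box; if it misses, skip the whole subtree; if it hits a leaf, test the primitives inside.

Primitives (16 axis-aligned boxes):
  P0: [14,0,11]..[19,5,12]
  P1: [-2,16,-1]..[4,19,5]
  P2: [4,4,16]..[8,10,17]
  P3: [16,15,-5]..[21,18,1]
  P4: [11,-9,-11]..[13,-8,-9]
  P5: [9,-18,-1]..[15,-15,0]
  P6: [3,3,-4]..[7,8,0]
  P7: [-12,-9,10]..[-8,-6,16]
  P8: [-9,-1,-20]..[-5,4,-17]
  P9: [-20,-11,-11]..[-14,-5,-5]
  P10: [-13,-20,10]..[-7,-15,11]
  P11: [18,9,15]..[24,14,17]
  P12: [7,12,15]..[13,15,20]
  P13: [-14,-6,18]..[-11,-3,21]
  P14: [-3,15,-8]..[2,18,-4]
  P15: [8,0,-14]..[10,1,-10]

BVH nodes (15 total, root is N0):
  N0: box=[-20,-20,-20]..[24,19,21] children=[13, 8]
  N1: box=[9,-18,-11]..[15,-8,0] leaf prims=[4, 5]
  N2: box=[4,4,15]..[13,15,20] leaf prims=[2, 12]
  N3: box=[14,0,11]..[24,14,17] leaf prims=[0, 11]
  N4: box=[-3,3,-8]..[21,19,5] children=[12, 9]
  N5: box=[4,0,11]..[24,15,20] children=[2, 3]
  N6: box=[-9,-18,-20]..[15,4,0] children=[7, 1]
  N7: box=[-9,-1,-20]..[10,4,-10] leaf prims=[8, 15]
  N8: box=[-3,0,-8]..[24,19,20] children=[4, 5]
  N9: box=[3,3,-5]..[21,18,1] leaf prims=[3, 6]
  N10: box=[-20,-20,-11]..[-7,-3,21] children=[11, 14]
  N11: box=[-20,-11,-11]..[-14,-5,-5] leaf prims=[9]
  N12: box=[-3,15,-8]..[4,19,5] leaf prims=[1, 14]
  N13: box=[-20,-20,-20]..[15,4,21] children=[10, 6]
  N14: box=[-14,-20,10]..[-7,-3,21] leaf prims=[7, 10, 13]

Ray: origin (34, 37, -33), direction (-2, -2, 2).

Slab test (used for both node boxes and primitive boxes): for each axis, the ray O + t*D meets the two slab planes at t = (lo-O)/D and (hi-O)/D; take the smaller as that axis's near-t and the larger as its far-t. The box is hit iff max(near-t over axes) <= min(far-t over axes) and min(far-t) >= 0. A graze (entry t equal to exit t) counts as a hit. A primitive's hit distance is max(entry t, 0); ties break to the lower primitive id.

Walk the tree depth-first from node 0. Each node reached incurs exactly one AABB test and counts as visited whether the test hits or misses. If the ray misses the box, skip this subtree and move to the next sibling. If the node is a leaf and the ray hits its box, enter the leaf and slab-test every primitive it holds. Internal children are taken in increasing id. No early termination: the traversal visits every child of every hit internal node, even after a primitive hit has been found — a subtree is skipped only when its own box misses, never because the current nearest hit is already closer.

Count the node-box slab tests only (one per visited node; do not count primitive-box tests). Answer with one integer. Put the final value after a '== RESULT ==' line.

Traverse from the root:
N0 x:[5,27] y:[9,57/2] z:[13/2,27] -> hit [9,27], descend [8, 13]
  N8 x:[5,37/2] y:[9,37/2] z:[25/2,53/2] -> hit [25/2,37/2], descend [4, 5]
    N4 x:[13/2,37/2] y:[9,17] z:[25/2,19] -> hit [25/2,17], descend [9, 12]
      N9 x:[13/2,31/2] y:[19/2,17] z:[14,17] -> hit [14,31/2] leaf, test {P3(miss), P6@t=29/2}
      N12 x:[15,37/2] y:[9,11] z:[25/2,19] -> miss, prune
    N5 x:[5,15] y:[11,37/2] z:[22,53/2] -> miss, prune
  N13 x:[19/2,27] y:[33/2,57/2] z:[13/2,27] -> hit [33/2,27], descend [6, 10]
    N6 x:[19/2,43/2] y:[33/2,55/2] z:[13/2,33/2] -> hit [33/2,33/2], descend [1, 7]
      N1 x:[19/2,25/2] y:[45/2,55/2] z:[11,33/2] -> miss, prune
      N7 x:[12,43/2] y:[33/2,19] z:[13/2,23/2] -> miss, prune
    N10 x:[41/2,27] y:[20,57/2] z:[11,27] -> hit [41/2,27], descend [11, 14]
      N11 x:[24,27] y:[21,24] z:[11,14] -> miss, prune
      N14 x:[41/2,24] y:[20,57/2] z:[43/2,27] -> hit [43/2,24] leaf, test {P7@t=43/2, P10(miss), P13(miss)}

Visited [0, 8, 4, 9, 12, 5, 13, 6, 1, 7, 10, 11, 14]. Tests: 13 box, 2 leaf. Nearest: P6.

== RESULT ==
13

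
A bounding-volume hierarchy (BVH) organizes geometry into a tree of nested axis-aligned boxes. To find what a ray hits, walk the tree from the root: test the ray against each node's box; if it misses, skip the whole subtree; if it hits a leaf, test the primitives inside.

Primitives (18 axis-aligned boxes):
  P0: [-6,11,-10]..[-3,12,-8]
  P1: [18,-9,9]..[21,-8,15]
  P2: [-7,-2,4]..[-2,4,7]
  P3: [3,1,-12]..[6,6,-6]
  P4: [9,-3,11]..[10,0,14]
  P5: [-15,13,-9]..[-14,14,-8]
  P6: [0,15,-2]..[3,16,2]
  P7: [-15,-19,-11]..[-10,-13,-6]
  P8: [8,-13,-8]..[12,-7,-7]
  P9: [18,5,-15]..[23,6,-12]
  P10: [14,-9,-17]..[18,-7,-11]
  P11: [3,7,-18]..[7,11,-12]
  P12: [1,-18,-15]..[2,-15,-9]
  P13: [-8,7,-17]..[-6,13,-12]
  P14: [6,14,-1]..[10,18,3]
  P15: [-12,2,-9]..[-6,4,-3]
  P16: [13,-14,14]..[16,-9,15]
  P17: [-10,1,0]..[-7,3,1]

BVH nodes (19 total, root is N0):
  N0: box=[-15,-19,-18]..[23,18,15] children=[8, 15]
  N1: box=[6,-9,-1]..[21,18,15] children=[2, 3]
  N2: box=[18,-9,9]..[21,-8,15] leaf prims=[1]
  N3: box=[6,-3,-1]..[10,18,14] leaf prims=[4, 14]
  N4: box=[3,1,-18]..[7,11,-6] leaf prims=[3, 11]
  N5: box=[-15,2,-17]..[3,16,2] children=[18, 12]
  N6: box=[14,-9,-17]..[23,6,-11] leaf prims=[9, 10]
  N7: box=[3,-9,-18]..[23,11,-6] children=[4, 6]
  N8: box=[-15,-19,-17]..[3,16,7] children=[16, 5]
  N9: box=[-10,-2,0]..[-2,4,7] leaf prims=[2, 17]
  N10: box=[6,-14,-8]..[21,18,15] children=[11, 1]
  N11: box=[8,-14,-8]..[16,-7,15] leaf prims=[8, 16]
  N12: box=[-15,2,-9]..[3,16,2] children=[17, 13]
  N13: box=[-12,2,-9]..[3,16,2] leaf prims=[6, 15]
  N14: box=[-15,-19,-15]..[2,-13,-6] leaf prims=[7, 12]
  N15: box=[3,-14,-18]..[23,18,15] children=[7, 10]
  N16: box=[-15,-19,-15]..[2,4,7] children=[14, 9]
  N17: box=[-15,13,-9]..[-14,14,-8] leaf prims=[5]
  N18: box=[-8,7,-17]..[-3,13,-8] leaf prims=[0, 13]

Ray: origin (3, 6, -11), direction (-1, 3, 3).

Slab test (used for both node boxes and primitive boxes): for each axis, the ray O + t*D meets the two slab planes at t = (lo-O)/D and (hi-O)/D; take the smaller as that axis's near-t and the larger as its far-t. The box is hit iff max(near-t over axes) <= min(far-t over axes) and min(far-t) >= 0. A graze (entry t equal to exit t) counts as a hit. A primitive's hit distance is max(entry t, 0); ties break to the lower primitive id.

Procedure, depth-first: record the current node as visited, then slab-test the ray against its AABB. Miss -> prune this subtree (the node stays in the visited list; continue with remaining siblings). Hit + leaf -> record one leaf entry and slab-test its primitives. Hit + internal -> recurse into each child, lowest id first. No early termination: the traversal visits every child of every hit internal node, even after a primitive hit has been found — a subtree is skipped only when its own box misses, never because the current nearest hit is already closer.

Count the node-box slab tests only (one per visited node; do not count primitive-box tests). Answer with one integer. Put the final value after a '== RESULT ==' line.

Trace the traversal:
N0 x:[-20,18] y:[-25/3,4] z:[-7/3,26/3] -> hit [-7/3,4], descend [8, 15]
  N8 x:[0,18] y:[-25/3,10/3] z:[-2,6] -> hit [0,10/3], descend [5, 16]
    N5 x:[0,18] y:[-4/3,10/3] z:[-2,13/3] -> hit [0,10/3], descend [12, 18]
      N12 x:[0,18] y:[-4/3,10/3] z:[2/3,13/3] -> hit [2/3,10/3], descend [13, 17]
        N13 x:[0,15] y:[-4/3,10/3] z:[2/3,13/3] -> hit [2/3,10/3] leaf, test {P6@t=3, P15(miss)}
        N17 x:[17,18] y:[7/3,8/3] z:[2/3,1] -> miss, prune
      N18 x:[6,11] y:[1/3,7/3] z:[-2,1] -> miss, prune
    N16 x:[1,18] y:[-25/3,-2/3] z:[-4/3,6] -> miss, prune
  N15 x:[-20,0] y:[-20/3,4] z:[-7/3,26/3] -> hit [-7/3,0], descend [7, 10]
    N7 x:[-20,0] y:[-5,5/3] z:[-7/3,5/3] -> hit [-7/3,0], descend [4, 6]
      N4 x:[-4,0] y:[-5/3,5/3] z:[-7/3,5/3] -> hit [-5/3,0] leaf, test {P3@t=0, P11(miss)}
      N6 x:[-20,-11] y:[-5,0] z:[-2,0] -> miss, prune
    N10 x:[-18,-3] y:[-20/3,4] z:[1,26/3] -> miss, prune

Summary -> nodes [0, 8, 5, 12, 13, 17, 18, 16, 15, 7, 4, 6, 10]; box-tests=13; leaf-entries=2; first=P3

== RESULT ==
13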